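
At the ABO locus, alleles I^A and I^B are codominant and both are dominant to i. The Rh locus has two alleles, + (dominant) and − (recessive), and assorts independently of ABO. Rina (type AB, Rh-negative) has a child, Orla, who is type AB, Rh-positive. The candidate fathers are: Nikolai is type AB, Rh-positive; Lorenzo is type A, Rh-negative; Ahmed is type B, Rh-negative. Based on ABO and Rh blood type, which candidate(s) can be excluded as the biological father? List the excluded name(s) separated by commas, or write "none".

Lorenzo, Ahmed

A candidate is excluded only if no genotype consistent with his phenotype could produce a type AB, Rh-positive child with a type AB, Rh-negative mother.
Lorenzo (type A, Rh-): no genotype consistent with that phenotype can produce a type-AB Rh+ child with a type-AB mother.
Ahmed (type B, Rh-): no genotype consistent with that phenotype can produce a type-AB Rh+ child with a type-AB mother.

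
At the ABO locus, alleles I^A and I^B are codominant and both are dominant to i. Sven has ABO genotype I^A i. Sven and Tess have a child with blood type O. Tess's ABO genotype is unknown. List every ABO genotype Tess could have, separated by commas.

For each candidate genotype of Tess, check whether crossing it with I^A i can produce every observed child phenotype.
  I^A I^A → possible child types {A} ✗
  I^A I^B → possible child types {A, B, AB} ✗
  I^A i → possible child types {O, A} ✓
  I^B I^B → possible child types {B, AB} ✗
  I^B i → possible child types {O, A, B, AB} ✓
  i i → possible child types {O, A} ✓

I^A i, I^B i, i i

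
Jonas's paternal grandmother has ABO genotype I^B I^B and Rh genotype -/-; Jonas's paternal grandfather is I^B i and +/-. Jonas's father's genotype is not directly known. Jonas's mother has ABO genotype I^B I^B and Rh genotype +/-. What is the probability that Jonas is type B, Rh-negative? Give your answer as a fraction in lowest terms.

Jonas's father's ABO genotype from I^B I^B × I^B i: 1/2 I^B I^B, 1/2 I^B i.
Crossing each possibility with the mother I^B I^B and summing P(type B): 1/2·1 + 1/2·1 = 1.
Similarly for Rh via the father's Rh distribution: P(Rh-) = 3/8.
Independent loci: 1 × 3/8 = 3/8.

3/8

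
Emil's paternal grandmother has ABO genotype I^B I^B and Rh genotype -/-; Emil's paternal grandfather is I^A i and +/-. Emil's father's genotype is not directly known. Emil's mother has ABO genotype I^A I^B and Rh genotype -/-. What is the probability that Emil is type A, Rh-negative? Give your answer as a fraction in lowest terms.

3/16

Emil's father's ABO genotype from I^B I^B × I^A i: 1/2 I^A I^B, 1/2 I^B i.
Crossing each possibility with the mother I^A I^B and summing P(type A): 1/2·1/4 + 1/2·1/4 = 1/4.
Similarly for Rh via the father's Rh distribution: P(Rh-) = 3/4.
Independent loci: 1/4 × 3/4 = 3/16.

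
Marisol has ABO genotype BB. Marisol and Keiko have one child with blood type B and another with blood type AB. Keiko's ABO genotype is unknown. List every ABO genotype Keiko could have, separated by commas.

For each candidate genotype of Keiko, check whether crossing it with BB can produce every observed child phenotype.
  AA → possible child types {AB} ✗
  AB → possible child types {B, AB} ✓
  AO → possible child types {B, AB} ✓
  BB → possible child types {B} ✗
  BO → possible child types {B} ✗
  OO → possible child types {B} ✗

AB, AO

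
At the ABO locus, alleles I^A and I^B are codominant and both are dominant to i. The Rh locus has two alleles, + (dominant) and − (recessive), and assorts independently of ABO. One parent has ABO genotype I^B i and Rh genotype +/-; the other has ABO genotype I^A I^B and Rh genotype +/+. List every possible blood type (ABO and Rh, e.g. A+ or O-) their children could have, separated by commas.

Gametes from I^B i × I^A I^B give offspring ABO genotypes I^A I^B, I^A i, I^B I^B, I^B i, i.e. phenotypes A, B, AB.
Rh cross +/- × +/+ → phenotypes Rh+.
Combining independently: A+, B+, AB+.

A+, B+, AB+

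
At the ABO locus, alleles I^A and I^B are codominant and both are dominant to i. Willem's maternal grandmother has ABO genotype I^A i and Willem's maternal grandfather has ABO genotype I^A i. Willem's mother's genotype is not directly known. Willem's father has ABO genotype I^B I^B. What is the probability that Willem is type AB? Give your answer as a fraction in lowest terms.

Willem's mother's ABO genotype from I^A i × I^A i: 1/4 I^A I^A, 1/2 I^A i, 1/4 i i.
Crossing each possibility with the father I^B I^B and summing P(type AB): 1/4·1 + 1/2·1/2 + 1/4·0 = 1/2.

1/2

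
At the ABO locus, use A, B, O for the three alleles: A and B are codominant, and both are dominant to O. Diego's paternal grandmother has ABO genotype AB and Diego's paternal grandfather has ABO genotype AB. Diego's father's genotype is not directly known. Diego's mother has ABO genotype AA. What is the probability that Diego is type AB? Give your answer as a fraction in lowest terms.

Diego's father's ABO genotype from AB × AB: 1/4 AA, 1/2 AB, 1/4 BB.
Crossing each possibility with the mother AA and summing P(type AB): 1/4·0 + 1/2·1/2 + 1/4·1 = 1/2.

1/2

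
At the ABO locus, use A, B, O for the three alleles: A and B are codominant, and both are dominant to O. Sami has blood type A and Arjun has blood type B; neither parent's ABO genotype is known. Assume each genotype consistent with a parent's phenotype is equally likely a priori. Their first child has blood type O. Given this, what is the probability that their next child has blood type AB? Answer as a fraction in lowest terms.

1/4

Possible genotypes: Sami ∈ {AA, AO}; Arjun ∈ {BB, BO}.
Weight each parental genotype pair by prior × P(type-O child):
  AO × BO: posterior weight 1; P(next child type AB) = 1/4.
Weighted sum = 1/4.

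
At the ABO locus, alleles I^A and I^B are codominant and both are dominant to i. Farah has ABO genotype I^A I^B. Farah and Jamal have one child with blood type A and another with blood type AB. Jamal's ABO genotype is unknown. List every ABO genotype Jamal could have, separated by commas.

I^A I^A, I^A I^B, I^A i, I^B i

For each candidate genotype of Jamal, check whether crossing it with I^A I^B can produce every observed child phenotype.
  I^A I^A → possible child types {A, AB} ✓
  I^A I^B → possible child types {A, B, AB} ✓
  I^A i → possible child types {A, B, AB} ✓
  I^B I^B → possible child types {B, AB} ✗
  I^B i → possible child types {A, B, AB} ✓
  i i → possible child types {A, B} ✗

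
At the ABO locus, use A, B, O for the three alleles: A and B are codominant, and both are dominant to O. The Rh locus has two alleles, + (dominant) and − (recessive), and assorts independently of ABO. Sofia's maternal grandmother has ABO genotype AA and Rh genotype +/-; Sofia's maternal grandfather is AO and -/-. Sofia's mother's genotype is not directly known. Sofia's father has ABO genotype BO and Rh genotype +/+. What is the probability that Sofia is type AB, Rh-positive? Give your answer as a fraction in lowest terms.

Sofia's mother's ABO genotype from AA × AO: 1/2 AA, 1/2 AO.
Crossing each possibility with the father BO and summing P(type AB): 1/2·1/2 + 1/2·1/4 = 3/8.
Similarly for Rh via the mother's Rh distribution: P(Rh+) = 1.
Independent loci: 3/8 × 1 = 3/8.

3/8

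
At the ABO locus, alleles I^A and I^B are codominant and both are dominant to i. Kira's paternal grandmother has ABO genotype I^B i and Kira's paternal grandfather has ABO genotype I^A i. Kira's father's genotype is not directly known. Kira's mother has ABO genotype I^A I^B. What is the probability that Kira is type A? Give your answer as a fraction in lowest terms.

3/8

Kira's father's ABO genotype from I^B i × I^A i: 1/4 I^A I^B, 1/4 I^A i, 1/4 I^B i, 1/4 i i.
Crossing each possibility with the mother I^A I^B and summing P(type A): 1/4·1/4 + 1/4·1/2 + 1/4·1/4 + 1/4·1/2 = 3/8.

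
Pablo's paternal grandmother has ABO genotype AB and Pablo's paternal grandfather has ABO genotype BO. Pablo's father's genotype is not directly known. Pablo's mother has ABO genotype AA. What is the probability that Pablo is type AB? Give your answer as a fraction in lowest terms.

1/2

Pablo's father's ABO genotype from AB × BO: 1/4 AB, 1/4 AO, 1/4 BB, 1/4 BO.
Crossing each possibility with the mother AA and summing P(type AB): 1/4·1/2 + 1/4·0 + 1/4·1 + 1/4·1/2 = 1/2.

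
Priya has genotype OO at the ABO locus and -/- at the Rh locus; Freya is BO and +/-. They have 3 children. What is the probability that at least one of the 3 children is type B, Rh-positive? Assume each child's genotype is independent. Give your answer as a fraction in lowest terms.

37/64

ABO cross OO × BO → 1/2 O, 1/2 B.
Rh cross -/- × +/- → 1/2 Rh+, 1/2 Rh-; so P(type B, Rh-positive) = 1/2 × 1/2 = 1/4 per child.
P(none) = (3/4)^3 = 27/64; P(at least one) = 1 − 27/64 = 37/64.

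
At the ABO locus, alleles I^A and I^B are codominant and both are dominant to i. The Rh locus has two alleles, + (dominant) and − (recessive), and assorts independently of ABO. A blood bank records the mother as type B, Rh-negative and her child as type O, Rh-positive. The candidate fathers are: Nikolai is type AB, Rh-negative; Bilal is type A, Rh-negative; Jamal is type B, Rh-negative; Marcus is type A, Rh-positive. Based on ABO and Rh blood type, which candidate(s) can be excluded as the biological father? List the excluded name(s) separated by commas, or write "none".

A candidate is excluded only if no genotype consistent with his phenotype could produce a type O, Rh-positive child with a type B, Rh-negative mother.
Nikolai (type AB, Rh-): no genotype consistent with that phenotype can produce a type-O Rh+ child with a type-B mother.
Bilal (type A, Rh-): no genotype consistent with that phenotype can produce a type-O Rh+ child with a type-B mother.
Jamal (type B, Rh-): no genotype consistent with that phenotype can produce a type-O Rh+ child with a type-B mother.

Nikolai, Bilal, Jamal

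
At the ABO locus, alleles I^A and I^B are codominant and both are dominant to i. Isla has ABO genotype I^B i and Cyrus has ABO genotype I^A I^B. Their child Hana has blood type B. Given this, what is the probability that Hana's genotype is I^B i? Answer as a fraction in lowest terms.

1/2

Cross I^B i × I^A I^B → 1/4 I^A I^B, 1/4 I^A i, 1/4 I^B I^B, 1/4 I^B i.
Type-B genotypes among offspring: I^B I^B (1/4), I^B i (1/4); total 1/2.
P(I^B i | type B) = (1/4) / (1/2) = 1/2.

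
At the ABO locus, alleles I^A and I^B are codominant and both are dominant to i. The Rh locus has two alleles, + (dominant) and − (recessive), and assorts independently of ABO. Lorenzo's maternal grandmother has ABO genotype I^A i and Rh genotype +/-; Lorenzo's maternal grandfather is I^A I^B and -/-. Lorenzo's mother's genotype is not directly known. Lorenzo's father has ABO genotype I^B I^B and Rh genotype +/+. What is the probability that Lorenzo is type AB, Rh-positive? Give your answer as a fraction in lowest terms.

Lorenzo's mother's ABO genotype from I^A i × I^A I^B: 1/4 I^A I^A, 1/4 I^A I^B, 1/4 I^A i, 1/4 I^B i.
Crossing each possibility with the father I^B I^B and summing P(type AB): 1/4·1 + 1/4·1/2 + 1/4·1/2 + 1/4·0 = 1/2.
Similarly for Rh via the mother's Rh distribution: P(Rh+) = 1.
Independent loci: 1/2 × 1 = 1/2.

1/2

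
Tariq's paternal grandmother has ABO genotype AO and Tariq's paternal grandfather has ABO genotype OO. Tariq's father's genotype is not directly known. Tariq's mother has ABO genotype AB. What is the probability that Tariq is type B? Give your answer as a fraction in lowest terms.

Tariq's father's ABO genotype from AO × OO: 1/2 AO, 1/2 OO.
Crossing each possibility with the mother AB and summing P(type B): 1/2·1/4 + 1/2·1/2 = 3/8.

3/8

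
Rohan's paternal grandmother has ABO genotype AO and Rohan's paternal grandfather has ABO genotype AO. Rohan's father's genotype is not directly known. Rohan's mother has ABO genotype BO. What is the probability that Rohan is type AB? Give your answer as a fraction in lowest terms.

Rohan's father's ABO genotype from AO × AO: 1/4 AA, 1/2 AO, 1/4 OO.
Crossing each possibility with the mother BO and summing P(type AB): 1/4·1/2 + 1/2·1/4 + 1/4·0 = 1/4.

1/4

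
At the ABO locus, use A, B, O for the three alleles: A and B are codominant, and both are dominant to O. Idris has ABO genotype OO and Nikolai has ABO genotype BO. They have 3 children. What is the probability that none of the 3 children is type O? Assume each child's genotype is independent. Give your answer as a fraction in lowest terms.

ABO cross OO × BO → 1/2 O, 1/2 B.
So P(type O) = 1/2 per child.
P(not type O) = 1/2 for one child; (1/2)^3 = 1/8.

1/8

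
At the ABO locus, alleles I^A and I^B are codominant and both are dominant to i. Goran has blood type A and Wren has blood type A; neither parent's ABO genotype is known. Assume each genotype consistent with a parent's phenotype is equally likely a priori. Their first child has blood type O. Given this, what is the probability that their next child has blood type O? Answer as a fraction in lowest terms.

Possible genotypes: Goran ∈ {I^A I^A, I^A i}; Wren ∈ {I^A I^A, I^A i}.
Weight each parental genotype pair by prior × P(type-O child):
  I^A i × I^A i: posterior weight 1; P(next child type O) = 1/4.
Weighted sum = 1/4.

1/4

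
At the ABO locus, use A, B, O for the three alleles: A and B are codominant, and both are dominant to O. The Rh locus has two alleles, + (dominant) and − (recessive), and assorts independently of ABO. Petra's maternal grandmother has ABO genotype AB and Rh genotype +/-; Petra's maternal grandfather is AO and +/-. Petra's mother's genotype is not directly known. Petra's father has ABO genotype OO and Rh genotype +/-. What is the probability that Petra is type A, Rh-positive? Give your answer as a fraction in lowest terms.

3/8

Petra's mother's ABO genotype from AB × AO: 1/4 AA, 1/4 AB, 1/4 AO, 1/4 BO.
Crossing each possibility with the father OO and summing P(type A): 1/4·1 + 1/4·1/2 + 1/4·1/2 + 1/4·0 = 1/2.
Similarly for Rh via the mother's Rh distribution: P(Rh+) = 3/4.
Independent loci: 1/2 × 3/4 = 3/8.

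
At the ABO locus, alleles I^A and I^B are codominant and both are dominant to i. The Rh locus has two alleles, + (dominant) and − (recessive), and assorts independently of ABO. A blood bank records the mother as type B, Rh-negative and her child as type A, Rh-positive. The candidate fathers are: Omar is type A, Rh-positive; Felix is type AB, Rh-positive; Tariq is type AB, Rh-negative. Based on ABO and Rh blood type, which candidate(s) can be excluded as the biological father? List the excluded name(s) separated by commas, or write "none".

Tariq

A candidate is excluded only if no genotype consistent with his phenotype could produce a type A, Rh-positive child with a type B, Rh-negative mother.
Tariq (type AB, Rh-): no genotype consistent with that phenotype can produce a type-A Rh+ child with a type-B mother.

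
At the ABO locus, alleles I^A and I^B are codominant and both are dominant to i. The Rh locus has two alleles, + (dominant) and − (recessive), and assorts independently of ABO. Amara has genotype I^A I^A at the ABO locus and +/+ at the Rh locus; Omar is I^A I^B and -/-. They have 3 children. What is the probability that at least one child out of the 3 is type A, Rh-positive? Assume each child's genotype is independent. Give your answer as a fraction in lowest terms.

ABO cross I^A I^A × I^A I^B → 1/2 A, 1/2 AB.
Rh cross +/+ × -/- → 1 Rh+; so P(type A, Rh-positive) = 1/2 × 1 = 1/2 per child.
P(none) = (1/2)^3 = 1/8; P(at least one) = 1 − 1/8 = 7/8.

7/8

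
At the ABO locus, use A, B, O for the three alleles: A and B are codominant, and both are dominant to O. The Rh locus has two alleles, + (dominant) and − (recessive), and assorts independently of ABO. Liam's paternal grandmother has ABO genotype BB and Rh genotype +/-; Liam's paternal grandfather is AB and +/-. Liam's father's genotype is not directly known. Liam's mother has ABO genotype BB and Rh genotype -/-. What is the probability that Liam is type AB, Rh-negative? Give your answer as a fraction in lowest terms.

1/8

Liam's father's ABO genotype from BB × AB: 1/2 AB, 1/2 BB.
Crossing each possibility with the mother BB and summing P(type AB): 1/2·1/2 + 1/2·0 = 1/4.
Similarly for Rh via the father's Rh distribution: P(Rh-) = 1/2.
Independent loci: 1/4 × 1/2 = 1/8.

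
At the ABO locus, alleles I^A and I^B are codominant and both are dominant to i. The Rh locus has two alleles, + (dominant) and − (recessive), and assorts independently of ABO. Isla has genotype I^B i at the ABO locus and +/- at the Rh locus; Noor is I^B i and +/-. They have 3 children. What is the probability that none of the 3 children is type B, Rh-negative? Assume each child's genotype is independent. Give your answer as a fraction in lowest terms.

ABO cross I^B i × I^B i → 1/4 O, 3/4 B.
Rh cross +/- × +/- → 3/4 Rh+, 1/4 Rh-; so P(type B, Rh-negative) = 3/4 × 1/4 = 3/16 per child.
P(not type B, Rh-negative) = 13/16 for one child; (13/16)^3 = 2197/4096.

2197/4096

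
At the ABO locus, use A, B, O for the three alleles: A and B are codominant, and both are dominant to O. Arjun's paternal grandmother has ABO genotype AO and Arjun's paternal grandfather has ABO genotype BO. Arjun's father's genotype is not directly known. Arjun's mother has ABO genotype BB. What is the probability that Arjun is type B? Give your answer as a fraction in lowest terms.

Arjun's father's ABO genotype from AO × BO: 1/4 AB, 1/4 AO, 1/4 BO, 1/4 OO.
Crossing each possibility with the mother BB and summing P(type B): 1/4·1/2 + 1/4·1/2 + 1/4·1 + 1/4·1 = 3/4.

3/4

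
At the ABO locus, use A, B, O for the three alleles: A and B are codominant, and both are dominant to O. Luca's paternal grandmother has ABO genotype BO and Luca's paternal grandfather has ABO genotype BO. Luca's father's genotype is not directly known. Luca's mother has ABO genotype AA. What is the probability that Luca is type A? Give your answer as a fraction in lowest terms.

Luca's father's ABO genotype from BO × BO: 1/4 BB, 1/2 BO, 1/4 OO.
Crossing each possibility with the mother AA and summing P(type A): 1/4·0 + 1/2·1/2 + 1/4·1 = 1/2.

1/2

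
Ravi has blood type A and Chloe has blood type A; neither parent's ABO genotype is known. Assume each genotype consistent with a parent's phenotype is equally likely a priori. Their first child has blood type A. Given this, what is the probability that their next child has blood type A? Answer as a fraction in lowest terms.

19/20

Possible genotypes: Ravi ∈ {I^A I^A, I^A i}; Chloe ∈ {I^A I^A, I^A i}.
Weight each parental genotype pair by prior × P(type-A child):
  I^A I^A × I^A I^A: posterior weight 4/15; P(next child type A) = 1.
  I^A I^A × I^A i: posterior weight 4/15; P(next child type A) = 1.
  I^A i × I^A I^A: posterior weight 4/15; P(next child type A) = 1.
  I^A i × I^A i: posterior weight 1/5; P(next child type A) = 3/4.
Weighted sum = 19/20.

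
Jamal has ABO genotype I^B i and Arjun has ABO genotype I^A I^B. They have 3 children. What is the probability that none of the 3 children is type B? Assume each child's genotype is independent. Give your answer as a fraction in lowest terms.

ABO cross I^B i × I^A I^B → 1/4 A, 1/2 B, 1/4 AB.
So P(type B) = 1/2 per child.
P(not type B) = 1/2 for one child; (1/2)^3 = 1/8.

1/8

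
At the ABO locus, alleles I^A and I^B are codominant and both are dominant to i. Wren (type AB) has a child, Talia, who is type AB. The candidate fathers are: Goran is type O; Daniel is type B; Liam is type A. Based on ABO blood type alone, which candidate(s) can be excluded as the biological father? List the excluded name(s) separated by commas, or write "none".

Goran

A candidate is excluded only if no genotype consistent with his phenotype could produce a type AB child with a type AB mother.
Goran (type O): no genotype consistent with that phenotype can produce a type-AB child with a type-AB mother.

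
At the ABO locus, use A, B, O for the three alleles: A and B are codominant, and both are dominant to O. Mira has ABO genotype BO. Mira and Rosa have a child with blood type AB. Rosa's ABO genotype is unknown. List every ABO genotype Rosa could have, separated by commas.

For each candidate genotype of Rosa, check whether crossing it with BO can produce every observed child phenotype.
  AA → possible child types {A, AB} ✓
  AB → possible child types {A, B, AB} ✓
  AO → possible child types {O, A, B, AB} ✓
  BB → possible child types {B} ✗
  BO → possible child types {O, B} ✗
  OO → possible child types {O, B} ✗

AA, AB, AO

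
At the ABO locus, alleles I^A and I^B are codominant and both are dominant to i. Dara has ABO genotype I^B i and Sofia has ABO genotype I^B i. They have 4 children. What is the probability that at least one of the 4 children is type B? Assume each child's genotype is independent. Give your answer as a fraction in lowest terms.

ABO cross I^B i × I^B i → 1/4 O, 3/4 B.
So P(type B) = 3/4 per child.
P(none) = (1/4)^4 = 1/256; P(at least one) = 1 − 1/256 = 255/256.

255/256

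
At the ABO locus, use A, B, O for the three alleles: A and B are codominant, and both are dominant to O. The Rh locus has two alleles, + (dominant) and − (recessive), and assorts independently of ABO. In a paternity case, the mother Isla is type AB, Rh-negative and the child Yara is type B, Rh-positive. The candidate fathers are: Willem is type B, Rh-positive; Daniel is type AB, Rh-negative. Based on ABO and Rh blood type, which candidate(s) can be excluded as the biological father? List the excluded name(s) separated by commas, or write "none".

Daniel

A candidate is excluded only if no genotype consistent with his phenotype could produce a type B, Rh-positive child with a type AB, Rh-negative mother.
Daniel (type AB, Rh-): no genotype consistent with that phenotype can produce a type-B Rh+ child with a type-AB mother.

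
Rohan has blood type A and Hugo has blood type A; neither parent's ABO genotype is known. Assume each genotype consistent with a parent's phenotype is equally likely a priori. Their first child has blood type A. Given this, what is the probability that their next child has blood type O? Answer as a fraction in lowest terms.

Possible genotypes: Rohan ∈ {I^A I^A, I^A i}; Hugo ∈ {I^A I^A, I^A i}.
Weight each parental genotype pair by prior × P(type-A child):
  I^A I^A × I^A I^A: posterior weight 4/15; P(next child type O) = 0.
  I^A I^A × I^A i: posterior weight 4/15; P(next child type O) = 0.
  I^A i × I^A I^A: posterior weight 4/15; P(next child type O) = 0.
  I^A i × I^A i: posterior weight 1/5; P(next child type O) = 1/4.
Weighted sum = 1/20.

1/20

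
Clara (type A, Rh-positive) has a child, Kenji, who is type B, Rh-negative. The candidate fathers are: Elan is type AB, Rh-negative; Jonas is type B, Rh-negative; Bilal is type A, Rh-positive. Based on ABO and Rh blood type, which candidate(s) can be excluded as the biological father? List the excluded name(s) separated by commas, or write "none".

A candidate is excluded only if no genotype consistent with his phenotype could produce a type B, Rh-negative child with a type A, Rh-positive mother.
Bilal (type A, Rh+): no genotype consistent with that phenotype can produce a type-B Rh- child with a type-A mother.

Bilal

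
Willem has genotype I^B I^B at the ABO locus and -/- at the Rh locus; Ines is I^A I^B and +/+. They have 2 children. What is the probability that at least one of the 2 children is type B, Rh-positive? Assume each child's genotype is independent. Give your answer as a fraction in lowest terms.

3/4

ABO cross I^B I^B × I^A I^B → 1/2 B, 1/2 AB.
Rh cross -/- × +/+ → 1 Rh+; so P(type B, Rh-positive) = 1/2 × 1 = 1/2 per child.
P(none) = (1/2)^2 = 1/4; P(at least one) = 1 − 1/4 = 3/4.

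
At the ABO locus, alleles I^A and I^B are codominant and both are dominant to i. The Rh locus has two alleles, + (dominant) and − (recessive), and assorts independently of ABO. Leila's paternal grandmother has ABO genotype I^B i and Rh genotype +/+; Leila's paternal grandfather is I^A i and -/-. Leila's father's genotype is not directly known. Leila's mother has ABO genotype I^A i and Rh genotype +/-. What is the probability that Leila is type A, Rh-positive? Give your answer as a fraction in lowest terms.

Leila's father's ABO genotype from I^B i × I^A i: 1/4 I^A I^B, 1/4 I^A i, 1/4 I^B i, 1/4 i i.
Crossing each possibility with the mother I^A i and summing P(type A): 1/4·1/2 + 1/4·3/4 + 1/4·1/4 + 1/4·1/2 = 1/2.
Similarly for Rh via the father's Rh distribution: P(Rh+) = 3/4.
Independent loci: 1/2 × 3/4 = 3/8.

3/8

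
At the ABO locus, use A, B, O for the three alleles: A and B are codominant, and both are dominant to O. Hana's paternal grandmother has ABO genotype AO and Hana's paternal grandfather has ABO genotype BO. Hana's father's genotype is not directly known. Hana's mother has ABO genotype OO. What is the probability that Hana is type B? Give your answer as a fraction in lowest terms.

1/4

Hana's father's ABO genotype from AO × BO: 1/4 AB, 1/4 AO, 1/4 BO, 1/4 OO.
Crossing each possibility with the mother OO and summing P(type B): 1/4·1/2 + 1/4·0 + 1/4·1/2 + 1/4·0 = 1/4.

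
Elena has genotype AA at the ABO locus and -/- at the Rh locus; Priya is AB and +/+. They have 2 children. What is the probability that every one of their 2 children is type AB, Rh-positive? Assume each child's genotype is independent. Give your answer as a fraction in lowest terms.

1/4

ABO cross AA × AB → 1/2 A, 1/2 AB.
Rh cross -/- × +/+ → 1 Rh+; so P(type AB, Rh-positive) = 1/2 × 1 = 1/2 per child.
All 2 independent: (1/2)^2 = 1/4.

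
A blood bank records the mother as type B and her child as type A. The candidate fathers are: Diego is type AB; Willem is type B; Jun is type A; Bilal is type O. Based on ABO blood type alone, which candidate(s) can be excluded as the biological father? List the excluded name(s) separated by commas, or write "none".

A candidate is excluded only if no genotype consistent with his phenotype could produce a type A child with a type B mother.
Willem (type B): no genotype consistent with that phenotype can produce a type-A child with a type-B mother.
Bilal (type O): no genotype consistent with that phenotype can produce a type-A child with a type-B mother.

Willem, Bilal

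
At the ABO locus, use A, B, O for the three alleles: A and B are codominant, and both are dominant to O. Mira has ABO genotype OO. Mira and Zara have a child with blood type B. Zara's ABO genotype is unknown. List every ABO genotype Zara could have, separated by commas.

AB, BB, BO

For each candidate genotype of Zara, check whether crossing it with OO can produce every observed child phenotype.
  AA → possible child types {A} ✗
  AB → possible child types {A, B} ✓
  AO → possible child types {O, A} ✗
  BB → possible child types {B} ✓
  BO → possible child types {O, B} ✓
  OO → possible child types {O} ✗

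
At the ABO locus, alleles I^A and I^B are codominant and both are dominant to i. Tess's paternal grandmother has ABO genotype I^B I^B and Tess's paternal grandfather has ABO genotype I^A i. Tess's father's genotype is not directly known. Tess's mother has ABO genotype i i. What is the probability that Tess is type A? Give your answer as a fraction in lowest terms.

1/4

Tess's father's ABO genotype from I^B I^B × I^A i: 1/2 I^A I^B, 1/2 I^B i.
Crossing each possibility with the mother i i and summing P(type A): 1/2·1/2 + 1/2·0 = 1/4.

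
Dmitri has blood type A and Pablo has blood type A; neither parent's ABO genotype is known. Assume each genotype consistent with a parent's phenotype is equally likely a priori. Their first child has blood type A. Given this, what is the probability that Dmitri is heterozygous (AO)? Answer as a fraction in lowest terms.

Possible genotypes: Dmitri ∈ {AA, AO}; Pablo ∈ {AA, AO}.
Weight each parental genotype pair by prior × P(type-A child):
  AA × AA: posterior weight 4/15.
  AA × AO: posterior weight 4/15.
  AO × AA: posterior weight 4/15.
  AO × AO: posterior weight 1/5.
Sum the posterior weight over pairs where Dmitri is AO: 7/15.

7/15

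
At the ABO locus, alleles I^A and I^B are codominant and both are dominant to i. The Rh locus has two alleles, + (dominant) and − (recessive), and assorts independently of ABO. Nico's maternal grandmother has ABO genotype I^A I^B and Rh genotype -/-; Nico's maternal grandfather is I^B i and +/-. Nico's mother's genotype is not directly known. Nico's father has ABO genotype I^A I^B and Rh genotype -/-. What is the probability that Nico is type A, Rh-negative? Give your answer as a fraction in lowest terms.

Nico's mother's ABO genotype from I^A I^B × I^B i: 1/4 I^A I^B, 1/4 I^A i, 1/4 I^B I^B, 1/4 I^B i.
Crossing each possibility with the father I^A I^B and summing P(type A): 1/4·1/4 + 1/4·1/2 + 1/4·0 + 1/4·1/4 = 1/4.
Similarly for Rh via the mother's Rh distribution: P(Rh-) = 3/4.
Independent loci: 1/4 × 3/4 = 3/16.

3/16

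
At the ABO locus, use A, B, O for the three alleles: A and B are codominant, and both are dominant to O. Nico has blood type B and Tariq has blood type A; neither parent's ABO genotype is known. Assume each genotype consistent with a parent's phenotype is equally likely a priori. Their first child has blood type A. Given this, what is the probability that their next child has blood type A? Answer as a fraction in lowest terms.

Possible genotypes: Nico ∈ {BB, BO}; Tariq ∈ {AA, AO}.
Weight each parental genotype pair by prior × P(type-A child):
  BO × AA: posterior weight 2/3; P(next child type A) = 1/2.
  BO × AO: posterior weight 1/3; P(next child type A) = 1/4.
Weighted sum = 5/12.

5/12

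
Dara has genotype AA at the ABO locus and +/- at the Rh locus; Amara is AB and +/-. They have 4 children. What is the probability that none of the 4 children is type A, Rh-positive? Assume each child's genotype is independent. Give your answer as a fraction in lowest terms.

ABO cross AA × AB → 1/2 A, 1/2 AB.
Rh cross +/- × +/- → 3/4 Rh+, 1/4 Rh-; so P(type A, Rh-positive) = 1/2 × 3/4 = 3/8 per child.
P(not type A, Rh-positive) = 5/8 for one child; (5/8)^4 = 625/4096.

625/4096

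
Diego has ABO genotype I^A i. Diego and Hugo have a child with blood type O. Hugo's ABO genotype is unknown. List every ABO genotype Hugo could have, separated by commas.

I^A i, I^B i, i i

For each candidate genotype of Hugo, check whether crossing it with I^A i can produce every observed child phenotype.
  I^A I^A → possible child types {A} ✗
  I^A I^B → possible child types {A, B, AB} ✗
  I^A i → possible child types {O, A} ✓
  I^B I^B → possible child types {B, AB} ✗
  I^B i → possible child types {O, A, B, AB} ✓
  i i → possible child types {O, A} ✓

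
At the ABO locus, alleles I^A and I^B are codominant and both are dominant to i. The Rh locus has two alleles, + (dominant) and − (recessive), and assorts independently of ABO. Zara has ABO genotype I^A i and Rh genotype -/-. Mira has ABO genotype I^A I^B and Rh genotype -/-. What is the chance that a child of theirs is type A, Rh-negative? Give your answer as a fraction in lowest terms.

1/2

ABO cross I^A i × I^A I^B → offspring phenotypes: 1/2 A, 1/4 B, 1/4 AB.
Rh cross -/- × -/- → 1 Rh-.
Independent loci: P(type A, Rh-negative) = 1/2 × 1 = 1/2.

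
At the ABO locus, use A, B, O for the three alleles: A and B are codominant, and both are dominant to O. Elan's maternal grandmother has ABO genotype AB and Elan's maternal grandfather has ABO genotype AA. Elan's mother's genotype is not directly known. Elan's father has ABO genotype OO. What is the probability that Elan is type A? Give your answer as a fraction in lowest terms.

Elan's mother's ABO genotype from AB × AA: 1/2 AA, 1/2 AB.
Crossing each possibility with the father OO and summing P(type A): 1/2·1 + 1/2·1/2 = 3/4.

3/4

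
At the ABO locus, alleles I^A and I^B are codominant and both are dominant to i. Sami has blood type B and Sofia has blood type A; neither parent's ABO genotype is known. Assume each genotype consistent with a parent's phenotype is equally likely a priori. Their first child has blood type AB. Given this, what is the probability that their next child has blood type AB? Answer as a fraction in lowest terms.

Possible genotypes: Sami ∈ {I^B I^B, I^B i}; Sofia ∈ {I^A I^A, I^A i}.
Weight each parental genotype pair by prior × P(type-AB child):
  I^B I^B × I^A I^A: posterior weight 4/9; P(next child type AB) = 1.
  I^B I^B × I^A i: posterior weight 2/9; P(next child type AB) = 1/2.
  I^B i × I^A I^A: posterior weight 2/9; P(next child type AB) = 1/2.
  I^B i × I^A i: posterior weight 1/9; P(next child type AB) = 1/4.
Weighted sum = 25/36.

25/36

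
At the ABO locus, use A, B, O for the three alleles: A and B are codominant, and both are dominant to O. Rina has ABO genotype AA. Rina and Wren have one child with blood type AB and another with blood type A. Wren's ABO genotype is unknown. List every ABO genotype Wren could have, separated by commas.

For each candidate genotype of Wren, check whether crossing it with AA can produce every observed child phenotype.
  AA → possible child types {A} ✗
  AB → possible child types {A, AB} ✓
  AO → possible child types {A} ✗
  BB → possible child types {AB} ✗
  BO → possible child types {A, AB} ✓
  OO → possible child types {A} ✗

AB, BO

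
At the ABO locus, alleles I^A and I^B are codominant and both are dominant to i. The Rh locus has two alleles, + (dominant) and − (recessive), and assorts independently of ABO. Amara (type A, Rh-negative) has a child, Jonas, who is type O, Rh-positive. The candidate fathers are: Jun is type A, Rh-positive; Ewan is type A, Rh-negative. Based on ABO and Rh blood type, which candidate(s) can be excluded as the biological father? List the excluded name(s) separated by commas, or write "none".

Ewan

A candidate is excluded only if no genotype consistent with his phenotype could produce a type O, Rh-positive child with a type A, Rh-negative mother.
Ewan (type A, Rh-): no genotype consistent with that phenotype can produce a type-O Rh+ child with a type-A mother.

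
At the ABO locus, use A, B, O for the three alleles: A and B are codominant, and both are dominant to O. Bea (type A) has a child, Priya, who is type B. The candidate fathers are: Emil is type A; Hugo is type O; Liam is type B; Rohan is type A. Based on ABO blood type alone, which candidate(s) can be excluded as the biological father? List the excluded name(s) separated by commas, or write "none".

A candidate is excluded only if no genotype consistent with his phenotype could produce a type B child with a type A mother.
Emil (type A): no genotype consistent with that phenotype can produce a type-B child with a type-A mother.
Hugo (type O): no genotype consistent with that phenotype can produce a type-B child with a type-A mother.
Rohan (type A): no genotype consistent with that phenotype can produce a type-B child with a type-A mother.

Emil, Hugo, Rohan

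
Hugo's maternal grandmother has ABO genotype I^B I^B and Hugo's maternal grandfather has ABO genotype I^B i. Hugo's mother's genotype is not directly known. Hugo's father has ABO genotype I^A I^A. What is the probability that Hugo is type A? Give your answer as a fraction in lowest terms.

Hugo's mother's ABO genotype from I^B I^B × I^B i: 1/2 I^B I^B, 1/2 I^B i.
Crossing each possibility with the father I^A I^A and summing P(type A): 1/2·0 + 1/2·1/2 = 1/4.

1/4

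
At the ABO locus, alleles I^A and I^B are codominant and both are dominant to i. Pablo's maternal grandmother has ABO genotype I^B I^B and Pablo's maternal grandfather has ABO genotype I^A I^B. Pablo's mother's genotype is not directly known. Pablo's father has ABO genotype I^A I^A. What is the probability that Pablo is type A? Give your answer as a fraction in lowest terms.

Pablo's mother's ABO genotype from I^B I^B × I^A I^B: 1/2 I^A I^B, 1/2 I^B I^B.
Crossing each possibility with the father I^A I^A and summing P(type A): 1/2·1/2 + 1/2·0 = 1/4.

1/4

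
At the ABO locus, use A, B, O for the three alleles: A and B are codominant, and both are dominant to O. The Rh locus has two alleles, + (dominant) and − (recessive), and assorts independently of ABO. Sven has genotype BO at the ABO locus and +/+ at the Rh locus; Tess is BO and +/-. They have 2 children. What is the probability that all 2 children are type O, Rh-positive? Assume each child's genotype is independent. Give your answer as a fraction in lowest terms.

1/16

ABO cross BO × BO → 1/4 O, 3/4 B.
Rh cross +/+ × +/- → 1 Rh+; so P(type O, Rh-positive) = 1/4 × 1 = 1/4 per child.
All 2 independent: (1/4)^2 = 1/16.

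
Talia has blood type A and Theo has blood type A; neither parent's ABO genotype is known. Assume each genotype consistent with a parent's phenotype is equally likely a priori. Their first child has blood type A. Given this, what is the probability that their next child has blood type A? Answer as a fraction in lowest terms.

19/20

Possible genotypes: Talia ∈ {I^A I^A, I^A i}; Theo ∈ {I^A I^A, I^A i}.
Weight each parental genotype pair by prior × P(type-A child):
  I^A I^A × I^A I^A: posterior weight 4/15; P(next child type A) = 1.
  I^A I^A × I^A i: posterior weight 4/15; P(next child type A) = 1.
  I^A i × I^A I^A: posterior weight 4/15; P(next child type A) = 1.
  I^A i × I^A i: posterior weight 1/5; P(next child type A) = 3/4.
Weighted sum = 19/20.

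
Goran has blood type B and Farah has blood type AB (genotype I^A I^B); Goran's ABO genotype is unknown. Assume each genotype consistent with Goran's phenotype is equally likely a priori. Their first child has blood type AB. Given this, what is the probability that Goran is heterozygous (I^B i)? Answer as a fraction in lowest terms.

Possible genotypes: Goran ∈ {I^B I^B, I^B i}; Farah ∈ {I^A I^B}.
Weight each parental genotype pair by prior × P(type-AB child):
  I^B I^B × I^A I^B: posterior weight 2/3.
  I^B i × I^A I^B: posterior weight 1/3.
Sum the posterior weight over pairs where Goran is I^B i: 1/3.

1/3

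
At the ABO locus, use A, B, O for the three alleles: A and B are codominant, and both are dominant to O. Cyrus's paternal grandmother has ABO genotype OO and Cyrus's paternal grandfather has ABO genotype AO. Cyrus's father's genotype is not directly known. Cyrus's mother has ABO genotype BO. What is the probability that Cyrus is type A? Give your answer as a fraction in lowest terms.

Cyrus's father's ABO genotype from OO × AO: 1/2 AO, 1/2 OO.
Crossing each possibility with the mother BO and summing P(type A): 1/2·1/4 + 1/2·0 = 1/8.

1/8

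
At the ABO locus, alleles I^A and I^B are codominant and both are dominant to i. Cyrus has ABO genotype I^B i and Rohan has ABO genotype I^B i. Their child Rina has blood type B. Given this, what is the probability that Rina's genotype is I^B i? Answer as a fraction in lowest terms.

Cross I^B i × I^B i → 1/4 I^B I^B, 1/2 I^B i, 1/4 i i.
Type-B genotypes among offspring: I^B I^B (1/4), I^B i (1/2); total 3/4.
P(I^B i | type B) = (1/2) / (3/4) = 2/3.

2/3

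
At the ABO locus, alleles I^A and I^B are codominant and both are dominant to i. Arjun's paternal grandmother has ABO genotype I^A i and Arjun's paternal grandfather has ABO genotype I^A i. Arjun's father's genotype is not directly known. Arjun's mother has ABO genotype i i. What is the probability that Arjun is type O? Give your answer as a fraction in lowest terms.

1/2

Arjun's father's ABO genotype from I^A i × I^A i: 1/4 I^A I^A, 1/2 I^A i, 1/4 i i.
Crossing each possibility with the mother i i and summing P(type O): 1/4·0 + 1/2·1/2 + 1/4·1 = 1/2.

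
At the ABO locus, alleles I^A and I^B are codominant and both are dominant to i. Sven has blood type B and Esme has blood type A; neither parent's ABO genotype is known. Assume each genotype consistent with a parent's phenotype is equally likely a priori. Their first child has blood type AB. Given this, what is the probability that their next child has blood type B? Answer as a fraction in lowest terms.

Possible genotypes: Sven ∈ {I^B I^B, I^B i}; Esme ∈ {I^A I^A, I^A i}.
Weight each parental genotype pair by prior × P(type-AB child):
  I^B I^B × I^A I^A: posterior weight 4/9; P(next child type B) = 0.
  I^B I^B × I^A i: posterior weight 2/9; P(next child type B) = 1/2.
  I^B i × I^A I^A: posterior weight 2/9; P(next child type B) = 0.
  I^B i × I^A i: posterior weight 1/9; P(next child type B) = 1/4.
Weighted sum = 5/36.

5/36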